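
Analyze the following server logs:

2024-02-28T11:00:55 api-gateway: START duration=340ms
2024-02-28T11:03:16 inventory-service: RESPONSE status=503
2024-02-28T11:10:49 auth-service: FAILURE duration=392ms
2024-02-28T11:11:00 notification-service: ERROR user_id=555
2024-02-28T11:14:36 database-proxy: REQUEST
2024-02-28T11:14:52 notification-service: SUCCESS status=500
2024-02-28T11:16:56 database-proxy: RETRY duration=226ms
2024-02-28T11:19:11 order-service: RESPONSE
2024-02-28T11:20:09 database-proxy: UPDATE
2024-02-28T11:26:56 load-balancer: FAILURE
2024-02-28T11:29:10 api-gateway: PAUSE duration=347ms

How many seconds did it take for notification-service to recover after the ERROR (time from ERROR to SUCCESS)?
232

To calculate recovery time:

1. Find ERROR event for notification-service: 2024-02-28T11:11:00
2. Find next SUCCESS event for notification-service: 2024-02-28T11:14:52
3. Recovery time: 2024-02-28T11:14:52 - 2024-02-28T11:11:00 = 232 seconds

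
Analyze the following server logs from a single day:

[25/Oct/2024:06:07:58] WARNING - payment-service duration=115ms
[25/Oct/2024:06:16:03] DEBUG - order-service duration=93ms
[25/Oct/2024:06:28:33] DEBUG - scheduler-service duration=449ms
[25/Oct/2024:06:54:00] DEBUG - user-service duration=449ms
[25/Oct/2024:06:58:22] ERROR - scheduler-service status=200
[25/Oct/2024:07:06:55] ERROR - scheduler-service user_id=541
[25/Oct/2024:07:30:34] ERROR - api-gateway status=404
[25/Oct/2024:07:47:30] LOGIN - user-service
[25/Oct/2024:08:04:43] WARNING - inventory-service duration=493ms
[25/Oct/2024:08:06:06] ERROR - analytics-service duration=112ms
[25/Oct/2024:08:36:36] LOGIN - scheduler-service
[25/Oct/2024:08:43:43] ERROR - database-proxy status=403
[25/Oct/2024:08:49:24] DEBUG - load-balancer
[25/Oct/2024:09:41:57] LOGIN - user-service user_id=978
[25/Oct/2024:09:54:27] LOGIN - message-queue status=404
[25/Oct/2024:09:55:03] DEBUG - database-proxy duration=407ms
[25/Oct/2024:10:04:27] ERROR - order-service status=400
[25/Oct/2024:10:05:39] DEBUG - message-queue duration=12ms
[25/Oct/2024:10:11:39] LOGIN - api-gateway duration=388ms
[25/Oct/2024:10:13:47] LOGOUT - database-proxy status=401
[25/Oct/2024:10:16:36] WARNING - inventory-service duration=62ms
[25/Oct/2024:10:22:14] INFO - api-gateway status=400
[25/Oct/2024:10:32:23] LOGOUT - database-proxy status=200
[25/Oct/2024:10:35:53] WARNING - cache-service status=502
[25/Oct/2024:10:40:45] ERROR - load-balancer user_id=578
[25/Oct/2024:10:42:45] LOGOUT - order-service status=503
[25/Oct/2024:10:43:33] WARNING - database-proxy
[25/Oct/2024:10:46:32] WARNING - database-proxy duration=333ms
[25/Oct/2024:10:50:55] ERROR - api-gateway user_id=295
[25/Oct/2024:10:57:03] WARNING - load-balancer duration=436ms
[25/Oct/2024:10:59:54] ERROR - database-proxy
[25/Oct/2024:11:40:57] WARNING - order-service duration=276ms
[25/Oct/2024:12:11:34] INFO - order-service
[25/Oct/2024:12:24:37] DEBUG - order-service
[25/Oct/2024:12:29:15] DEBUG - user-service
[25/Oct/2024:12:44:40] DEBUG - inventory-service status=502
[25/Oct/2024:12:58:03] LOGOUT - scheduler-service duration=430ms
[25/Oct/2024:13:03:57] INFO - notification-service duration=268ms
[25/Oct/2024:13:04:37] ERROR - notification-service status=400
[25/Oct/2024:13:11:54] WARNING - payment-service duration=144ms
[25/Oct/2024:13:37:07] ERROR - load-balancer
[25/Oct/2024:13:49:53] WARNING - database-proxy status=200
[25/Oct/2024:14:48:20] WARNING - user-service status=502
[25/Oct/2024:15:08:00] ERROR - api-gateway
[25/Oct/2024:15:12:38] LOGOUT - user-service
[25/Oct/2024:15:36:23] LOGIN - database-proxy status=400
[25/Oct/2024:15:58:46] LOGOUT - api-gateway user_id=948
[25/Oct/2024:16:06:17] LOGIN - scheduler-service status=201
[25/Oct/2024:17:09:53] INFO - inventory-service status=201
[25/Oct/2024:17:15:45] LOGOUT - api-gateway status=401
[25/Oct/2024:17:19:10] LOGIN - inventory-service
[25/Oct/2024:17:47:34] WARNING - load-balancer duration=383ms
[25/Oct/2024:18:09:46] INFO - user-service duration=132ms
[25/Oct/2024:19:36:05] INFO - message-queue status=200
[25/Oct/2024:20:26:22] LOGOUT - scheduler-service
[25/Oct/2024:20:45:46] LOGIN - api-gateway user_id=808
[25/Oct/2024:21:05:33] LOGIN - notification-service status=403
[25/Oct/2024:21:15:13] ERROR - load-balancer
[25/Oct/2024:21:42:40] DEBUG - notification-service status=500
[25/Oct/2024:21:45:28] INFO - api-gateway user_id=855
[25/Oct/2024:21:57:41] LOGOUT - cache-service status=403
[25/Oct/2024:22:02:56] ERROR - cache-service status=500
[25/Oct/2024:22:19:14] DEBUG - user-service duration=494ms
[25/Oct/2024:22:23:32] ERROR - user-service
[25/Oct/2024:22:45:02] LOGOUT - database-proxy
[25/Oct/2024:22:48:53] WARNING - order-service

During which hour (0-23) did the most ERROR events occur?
10

To find the peak hour:

1. Group all ERROR events by hour
2. Count events in each hour
3. Find hour with maximum count
4. Peak hour: 10 (with 4 events)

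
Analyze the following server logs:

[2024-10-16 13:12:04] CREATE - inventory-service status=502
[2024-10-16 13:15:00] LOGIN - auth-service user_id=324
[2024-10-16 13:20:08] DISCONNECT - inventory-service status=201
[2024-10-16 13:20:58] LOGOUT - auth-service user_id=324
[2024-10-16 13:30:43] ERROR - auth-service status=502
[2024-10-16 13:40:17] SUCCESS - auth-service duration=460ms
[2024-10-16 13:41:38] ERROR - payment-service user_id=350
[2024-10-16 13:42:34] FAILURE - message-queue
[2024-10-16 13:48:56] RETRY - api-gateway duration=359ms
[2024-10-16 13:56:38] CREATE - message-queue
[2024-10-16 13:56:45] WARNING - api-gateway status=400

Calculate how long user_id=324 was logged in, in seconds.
358

To calculate session duration:

1. Find LOGIN event for user_id=324: 2024-10-16 13:15:00
2. Find LOGOUT event for user_id=324: 2024-10-16 13:20:58
3. Session duration: 2024-10-16 13:20:58 - 2024-10-16 13:15:00 = 358 seconds (5 minutes)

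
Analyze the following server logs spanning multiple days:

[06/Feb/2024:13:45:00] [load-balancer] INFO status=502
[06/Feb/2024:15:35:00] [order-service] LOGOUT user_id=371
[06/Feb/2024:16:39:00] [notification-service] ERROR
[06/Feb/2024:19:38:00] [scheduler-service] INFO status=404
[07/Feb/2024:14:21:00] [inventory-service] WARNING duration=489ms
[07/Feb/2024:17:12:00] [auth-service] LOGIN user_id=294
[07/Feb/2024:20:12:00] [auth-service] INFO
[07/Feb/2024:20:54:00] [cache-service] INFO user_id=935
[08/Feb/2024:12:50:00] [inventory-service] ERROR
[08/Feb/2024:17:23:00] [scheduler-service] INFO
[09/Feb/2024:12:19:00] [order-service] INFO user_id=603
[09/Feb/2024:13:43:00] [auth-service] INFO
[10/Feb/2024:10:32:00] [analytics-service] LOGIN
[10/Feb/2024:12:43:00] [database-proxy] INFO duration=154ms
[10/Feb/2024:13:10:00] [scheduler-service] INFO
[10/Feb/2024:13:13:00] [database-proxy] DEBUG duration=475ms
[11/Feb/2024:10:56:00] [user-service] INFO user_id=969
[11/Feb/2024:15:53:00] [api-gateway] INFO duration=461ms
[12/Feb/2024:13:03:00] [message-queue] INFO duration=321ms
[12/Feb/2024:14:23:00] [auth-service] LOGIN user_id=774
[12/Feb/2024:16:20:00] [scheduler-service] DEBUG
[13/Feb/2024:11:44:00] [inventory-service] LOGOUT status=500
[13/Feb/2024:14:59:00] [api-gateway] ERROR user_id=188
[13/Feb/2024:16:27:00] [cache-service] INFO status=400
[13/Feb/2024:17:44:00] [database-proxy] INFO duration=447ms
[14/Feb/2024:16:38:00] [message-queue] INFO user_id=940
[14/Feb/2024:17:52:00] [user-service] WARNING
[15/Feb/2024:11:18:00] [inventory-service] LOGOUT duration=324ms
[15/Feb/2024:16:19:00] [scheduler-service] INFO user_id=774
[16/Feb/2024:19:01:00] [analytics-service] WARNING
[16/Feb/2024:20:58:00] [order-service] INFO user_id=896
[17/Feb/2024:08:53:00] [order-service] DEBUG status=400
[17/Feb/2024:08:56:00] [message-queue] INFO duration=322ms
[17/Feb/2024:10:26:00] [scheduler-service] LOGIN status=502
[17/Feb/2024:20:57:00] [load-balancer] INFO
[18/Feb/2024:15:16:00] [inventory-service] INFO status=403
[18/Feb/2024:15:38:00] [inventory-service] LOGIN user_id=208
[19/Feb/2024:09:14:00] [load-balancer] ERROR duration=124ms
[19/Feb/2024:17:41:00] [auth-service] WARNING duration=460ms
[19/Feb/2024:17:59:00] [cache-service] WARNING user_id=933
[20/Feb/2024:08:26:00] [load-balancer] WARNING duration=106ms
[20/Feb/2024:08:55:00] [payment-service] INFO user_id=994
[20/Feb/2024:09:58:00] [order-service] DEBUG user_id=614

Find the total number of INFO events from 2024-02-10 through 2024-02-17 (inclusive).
12

To filter by date range:

1. Date range: 2024-02-10 through 2024-02-17, both dates inclusive
2. Filter for INFO events whose date falls in this range
3. Count matching events: 12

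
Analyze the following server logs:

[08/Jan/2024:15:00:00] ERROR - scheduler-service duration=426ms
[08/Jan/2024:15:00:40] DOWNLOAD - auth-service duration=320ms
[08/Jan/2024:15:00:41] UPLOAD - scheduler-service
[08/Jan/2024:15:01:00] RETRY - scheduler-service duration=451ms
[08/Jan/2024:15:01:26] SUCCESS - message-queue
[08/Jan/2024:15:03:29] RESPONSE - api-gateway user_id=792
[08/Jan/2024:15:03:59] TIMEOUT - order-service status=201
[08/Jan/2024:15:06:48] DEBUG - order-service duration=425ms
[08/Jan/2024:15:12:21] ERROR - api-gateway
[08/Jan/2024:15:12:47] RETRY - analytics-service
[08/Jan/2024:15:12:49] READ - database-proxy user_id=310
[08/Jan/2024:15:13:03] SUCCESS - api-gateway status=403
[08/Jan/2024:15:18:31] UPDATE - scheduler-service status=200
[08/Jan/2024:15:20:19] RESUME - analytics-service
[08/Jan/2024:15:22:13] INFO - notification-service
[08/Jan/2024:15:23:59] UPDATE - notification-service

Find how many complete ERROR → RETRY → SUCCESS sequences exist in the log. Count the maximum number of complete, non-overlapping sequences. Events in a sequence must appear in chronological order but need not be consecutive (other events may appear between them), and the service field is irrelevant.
2

To count sequences:

1. Look for pattern: ERROR → RETRY → SUCCESS
2. Greedily scan the log in chronological order, matching each sequence element in turn (ignoring service)
3. Each time the full pattern completes, increment the count and restart matching from the next event
4. Complete non-overlapping sequences found: 2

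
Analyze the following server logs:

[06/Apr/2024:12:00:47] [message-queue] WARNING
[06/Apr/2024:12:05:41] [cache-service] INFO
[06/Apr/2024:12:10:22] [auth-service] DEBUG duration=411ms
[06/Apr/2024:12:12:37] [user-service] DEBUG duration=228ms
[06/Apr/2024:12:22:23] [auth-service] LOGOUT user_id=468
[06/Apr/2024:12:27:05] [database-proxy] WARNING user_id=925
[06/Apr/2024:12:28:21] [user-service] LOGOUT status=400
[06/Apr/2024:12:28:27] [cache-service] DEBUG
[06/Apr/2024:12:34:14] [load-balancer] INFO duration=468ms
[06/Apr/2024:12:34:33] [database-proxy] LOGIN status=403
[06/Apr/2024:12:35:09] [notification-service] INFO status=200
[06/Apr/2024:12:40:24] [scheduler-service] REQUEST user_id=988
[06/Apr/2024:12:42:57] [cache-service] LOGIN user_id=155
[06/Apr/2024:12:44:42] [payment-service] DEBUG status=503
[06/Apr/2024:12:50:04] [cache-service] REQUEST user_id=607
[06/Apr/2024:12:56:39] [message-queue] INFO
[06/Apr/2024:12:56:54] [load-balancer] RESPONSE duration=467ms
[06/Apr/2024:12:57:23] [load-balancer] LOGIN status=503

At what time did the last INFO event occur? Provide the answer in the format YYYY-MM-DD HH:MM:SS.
2024-04-06 12:56:39

To find the last event:

1. Filter for all INFO events
2. Sort by timestamp
3. Select the last one
4. Timestamp: 2024-04-06 12:56:39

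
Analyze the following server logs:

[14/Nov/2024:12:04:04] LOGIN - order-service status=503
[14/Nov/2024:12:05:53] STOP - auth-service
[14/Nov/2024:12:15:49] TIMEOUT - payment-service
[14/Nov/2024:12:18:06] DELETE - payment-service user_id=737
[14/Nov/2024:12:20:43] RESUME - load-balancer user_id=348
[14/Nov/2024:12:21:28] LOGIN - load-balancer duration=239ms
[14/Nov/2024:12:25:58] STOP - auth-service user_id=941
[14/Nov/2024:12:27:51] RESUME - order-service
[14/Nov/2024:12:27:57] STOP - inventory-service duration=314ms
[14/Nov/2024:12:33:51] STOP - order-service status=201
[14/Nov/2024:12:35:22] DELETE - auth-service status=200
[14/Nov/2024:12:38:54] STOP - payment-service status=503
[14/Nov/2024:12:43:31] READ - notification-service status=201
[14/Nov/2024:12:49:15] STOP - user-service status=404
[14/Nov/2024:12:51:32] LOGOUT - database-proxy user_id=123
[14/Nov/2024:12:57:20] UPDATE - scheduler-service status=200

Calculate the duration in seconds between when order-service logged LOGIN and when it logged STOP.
1787

To find the time between events:

1. Locate the first LOGIN event for order-service: 14/Nov/2024:12:04:04
2. Locate the first STOP event for order-service: 14/Nov/2024:12:33:51
3. Calculate the difference: 14/Nov/2024:12:33:51 - 14/Nov/2024:12:04:04 = 1787 seconds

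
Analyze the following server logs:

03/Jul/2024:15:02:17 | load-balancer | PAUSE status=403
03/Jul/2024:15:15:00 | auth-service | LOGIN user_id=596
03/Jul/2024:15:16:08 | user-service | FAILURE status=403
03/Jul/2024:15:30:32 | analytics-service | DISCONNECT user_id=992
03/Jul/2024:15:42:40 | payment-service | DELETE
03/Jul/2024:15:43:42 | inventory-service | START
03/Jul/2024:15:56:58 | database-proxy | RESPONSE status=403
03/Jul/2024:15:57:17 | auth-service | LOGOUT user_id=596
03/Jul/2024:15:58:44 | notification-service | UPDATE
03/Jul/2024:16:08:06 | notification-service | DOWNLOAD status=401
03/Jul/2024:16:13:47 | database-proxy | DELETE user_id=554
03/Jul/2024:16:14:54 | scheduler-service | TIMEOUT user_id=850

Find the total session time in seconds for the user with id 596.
2537

To calculate session duration:

1. Find LOGIN event for user_id=596: 03/Jul/2024:15:15:00
2. Find LOGOUT event for user_id=596: 03/Jul/2024:15:57:17
3. Session duration: 03/Jul/2024:15:57:17 - 03/Jul/2024:15:15:00 = 2537 seconds (42 minutes)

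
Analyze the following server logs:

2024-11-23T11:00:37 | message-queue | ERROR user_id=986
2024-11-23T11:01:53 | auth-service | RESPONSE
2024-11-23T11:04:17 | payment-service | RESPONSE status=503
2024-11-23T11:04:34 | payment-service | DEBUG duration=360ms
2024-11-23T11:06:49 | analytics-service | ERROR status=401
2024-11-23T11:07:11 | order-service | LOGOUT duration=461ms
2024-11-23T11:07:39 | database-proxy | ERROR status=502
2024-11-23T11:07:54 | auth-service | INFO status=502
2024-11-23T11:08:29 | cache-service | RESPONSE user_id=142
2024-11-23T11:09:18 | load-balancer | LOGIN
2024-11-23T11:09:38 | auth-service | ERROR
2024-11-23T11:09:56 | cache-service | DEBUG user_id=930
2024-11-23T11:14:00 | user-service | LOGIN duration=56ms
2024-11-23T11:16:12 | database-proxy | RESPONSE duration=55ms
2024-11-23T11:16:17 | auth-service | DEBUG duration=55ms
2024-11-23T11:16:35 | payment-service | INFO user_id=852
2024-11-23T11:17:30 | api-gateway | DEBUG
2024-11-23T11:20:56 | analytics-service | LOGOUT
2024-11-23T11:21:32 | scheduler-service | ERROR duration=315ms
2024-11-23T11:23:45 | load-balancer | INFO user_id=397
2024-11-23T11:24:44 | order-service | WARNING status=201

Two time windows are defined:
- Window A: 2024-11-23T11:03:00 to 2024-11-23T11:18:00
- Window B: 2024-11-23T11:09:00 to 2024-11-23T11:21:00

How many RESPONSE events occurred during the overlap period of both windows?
1

To find overlap events:

1. Window A: 2024-11-23T11:03:00 to 2024-11-23T11:18:00
2. Window B: 2024-11-23T11:09:00 to 2024-11-23T11:21:00
3. Overlap period: 2024-11-23T11:09:00 to 2024-11-23T11:18:00
4. Count RESPONSE events in overlap: 1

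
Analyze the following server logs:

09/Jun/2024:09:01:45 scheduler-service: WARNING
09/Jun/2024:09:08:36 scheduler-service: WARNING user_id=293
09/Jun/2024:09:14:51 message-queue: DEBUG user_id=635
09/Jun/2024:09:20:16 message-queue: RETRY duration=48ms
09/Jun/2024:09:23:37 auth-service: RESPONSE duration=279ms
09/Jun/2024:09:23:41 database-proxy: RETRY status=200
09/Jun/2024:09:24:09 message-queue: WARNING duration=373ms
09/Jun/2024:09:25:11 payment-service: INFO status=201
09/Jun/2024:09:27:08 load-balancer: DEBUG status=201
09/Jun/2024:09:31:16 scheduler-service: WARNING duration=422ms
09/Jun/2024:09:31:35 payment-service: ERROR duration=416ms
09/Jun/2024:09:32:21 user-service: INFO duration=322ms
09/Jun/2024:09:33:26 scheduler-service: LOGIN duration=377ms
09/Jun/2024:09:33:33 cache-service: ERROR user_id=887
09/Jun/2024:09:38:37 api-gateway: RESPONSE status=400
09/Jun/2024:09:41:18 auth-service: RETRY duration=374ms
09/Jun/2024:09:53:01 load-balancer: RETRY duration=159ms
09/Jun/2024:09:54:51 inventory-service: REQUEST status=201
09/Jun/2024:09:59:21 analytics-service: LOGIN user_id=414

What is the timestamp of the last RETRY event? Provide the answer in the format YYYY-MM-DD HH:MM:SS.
2024-06-09 09:53:01

To find the last event:

1. Filter for all RETRY events
2. Sort by timestamp
3. Select the last one
4. Timestamp: 2024-06-09 09:53:01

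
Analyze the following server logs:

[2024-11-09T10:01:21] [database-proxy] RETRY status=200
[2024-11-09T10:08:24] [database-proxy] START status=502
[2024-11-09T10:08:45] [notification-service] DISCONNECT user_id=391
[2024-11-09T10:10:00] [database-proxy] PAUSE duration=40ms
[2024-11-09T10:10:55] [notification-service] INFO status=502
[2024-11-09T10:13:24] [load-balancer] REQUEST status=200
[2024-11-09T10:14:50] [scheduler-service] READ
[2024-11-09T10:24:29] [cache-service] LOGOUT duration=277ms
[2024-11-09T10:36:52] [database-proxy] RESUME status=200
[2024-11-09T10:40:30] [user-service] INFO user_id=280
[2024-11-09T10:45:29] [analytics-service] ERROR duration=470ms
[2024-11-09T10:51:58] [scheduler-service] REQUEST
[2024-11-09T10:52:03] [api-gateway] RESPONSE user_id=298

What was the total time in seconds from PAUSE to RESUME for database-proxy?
1612

To calculate state duration:

1. Find PAUSE event for database-proxy: 2024-11-09T10:10:00
2. Find RESUME event for database-proxy: 2024-11-09T10:36:52
3. Calculate duration: 2024-11-09T10:36:52 - 2024-11-09T10:10:00 = 1612 seconds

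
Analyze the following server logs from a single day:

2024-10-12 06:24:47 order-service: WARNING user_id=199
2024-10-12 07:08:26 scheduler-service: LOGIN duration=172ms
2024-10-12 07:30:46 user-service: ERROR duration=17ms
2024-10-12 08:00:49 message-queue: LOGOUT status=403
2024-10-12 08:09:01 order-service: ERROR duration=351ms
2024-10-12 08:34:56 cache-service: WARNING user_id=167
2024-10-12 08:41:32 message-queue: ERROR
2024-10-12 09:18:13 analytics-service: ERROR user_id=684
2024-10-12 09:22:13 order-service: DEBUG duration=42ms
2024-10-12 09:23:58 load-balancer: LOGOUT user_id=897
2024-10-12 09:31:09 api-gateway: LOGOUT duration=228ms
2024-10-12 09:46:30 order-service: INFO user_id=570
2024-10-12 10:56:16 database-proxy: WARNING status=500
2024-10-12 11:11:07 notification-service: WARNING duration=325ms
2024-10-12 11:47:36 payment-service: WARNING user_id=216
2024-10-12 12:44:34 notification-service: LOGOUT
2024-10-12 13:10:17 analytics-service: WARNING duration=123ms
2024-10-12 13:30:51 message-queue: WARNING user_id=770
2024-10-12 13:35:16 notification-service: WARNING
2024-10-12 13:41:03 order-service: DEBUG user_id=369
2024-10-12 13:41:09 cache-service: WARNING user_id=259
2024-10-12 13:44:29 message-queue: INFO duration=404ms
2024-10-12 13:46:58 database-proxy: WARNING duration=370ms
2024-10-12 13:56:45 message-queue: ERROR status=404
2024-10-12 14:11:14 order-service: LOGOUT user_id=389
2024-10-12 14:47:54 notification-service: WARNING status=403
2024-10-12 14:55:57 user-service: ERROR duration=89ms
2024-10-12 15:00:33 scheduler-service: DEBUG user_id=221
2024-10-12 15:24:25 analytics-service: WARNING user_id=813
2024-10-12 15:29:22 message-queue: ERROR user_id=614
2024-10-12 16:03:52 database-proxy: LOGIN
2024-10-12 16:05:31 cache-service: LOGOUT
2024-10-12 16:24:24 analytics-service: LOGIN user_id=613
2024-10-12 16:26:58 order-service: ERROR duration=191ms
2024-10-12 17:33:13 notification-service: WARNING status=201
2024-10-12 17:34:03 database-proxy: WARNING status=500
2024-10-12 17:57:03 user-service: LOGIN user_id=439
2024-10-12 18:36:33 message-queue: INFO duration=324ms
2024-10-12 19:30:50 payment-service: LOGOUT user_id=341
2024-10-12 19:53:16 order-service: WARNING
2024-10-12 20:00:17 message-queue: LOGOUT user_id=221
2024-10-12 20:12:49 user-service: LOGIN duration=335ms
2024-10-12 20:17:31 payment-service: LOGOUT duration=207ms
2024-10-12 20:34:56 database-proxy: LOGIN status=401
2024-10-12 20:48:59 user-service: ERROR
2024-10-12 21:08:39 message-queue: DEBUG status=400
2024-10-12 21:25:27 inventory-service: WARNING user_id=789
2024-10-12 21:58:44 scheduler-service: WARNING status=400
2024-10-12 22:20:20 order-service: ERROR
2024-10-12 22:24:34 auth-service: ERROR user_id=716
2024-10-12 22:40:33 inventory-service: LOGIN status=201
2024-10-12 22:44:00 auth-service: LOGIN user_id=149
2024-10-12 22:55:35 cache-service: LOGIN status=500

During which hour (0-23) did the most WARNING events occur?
13

To find the peak hour:

1. Group all WARNING events by hour
2. Count events in each hour
3. Find hour with maximum count
4. Peak hour: 13 (with 5 events)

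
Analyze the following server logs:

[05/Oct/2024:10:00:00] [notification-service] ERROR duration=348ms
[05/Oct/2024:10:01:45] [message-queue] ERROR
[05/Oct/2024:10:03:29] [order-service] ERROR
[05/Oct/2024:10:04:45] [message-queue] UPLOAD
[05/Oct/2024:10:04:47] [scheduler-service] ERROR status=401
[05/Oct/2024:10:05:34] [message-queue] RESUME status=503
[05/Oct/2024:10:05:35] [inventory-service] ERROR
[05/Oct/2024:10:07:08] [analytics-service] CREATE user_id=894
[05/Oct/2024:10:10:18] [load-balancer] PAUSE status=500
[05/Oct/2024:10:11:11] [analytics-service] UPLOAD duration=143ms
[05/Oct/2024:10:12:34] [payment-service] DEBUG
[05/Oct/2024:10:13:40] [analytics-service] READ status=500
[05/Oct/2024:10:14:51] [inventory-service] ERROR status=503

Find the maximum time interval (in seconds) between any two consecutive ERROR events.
556

To find the longest gap:

1. Extract all ERROR events in chronological order
2. Calculate time differences between consecutive events
3. Find the maximum difference
4. Longest gap: 556 seconds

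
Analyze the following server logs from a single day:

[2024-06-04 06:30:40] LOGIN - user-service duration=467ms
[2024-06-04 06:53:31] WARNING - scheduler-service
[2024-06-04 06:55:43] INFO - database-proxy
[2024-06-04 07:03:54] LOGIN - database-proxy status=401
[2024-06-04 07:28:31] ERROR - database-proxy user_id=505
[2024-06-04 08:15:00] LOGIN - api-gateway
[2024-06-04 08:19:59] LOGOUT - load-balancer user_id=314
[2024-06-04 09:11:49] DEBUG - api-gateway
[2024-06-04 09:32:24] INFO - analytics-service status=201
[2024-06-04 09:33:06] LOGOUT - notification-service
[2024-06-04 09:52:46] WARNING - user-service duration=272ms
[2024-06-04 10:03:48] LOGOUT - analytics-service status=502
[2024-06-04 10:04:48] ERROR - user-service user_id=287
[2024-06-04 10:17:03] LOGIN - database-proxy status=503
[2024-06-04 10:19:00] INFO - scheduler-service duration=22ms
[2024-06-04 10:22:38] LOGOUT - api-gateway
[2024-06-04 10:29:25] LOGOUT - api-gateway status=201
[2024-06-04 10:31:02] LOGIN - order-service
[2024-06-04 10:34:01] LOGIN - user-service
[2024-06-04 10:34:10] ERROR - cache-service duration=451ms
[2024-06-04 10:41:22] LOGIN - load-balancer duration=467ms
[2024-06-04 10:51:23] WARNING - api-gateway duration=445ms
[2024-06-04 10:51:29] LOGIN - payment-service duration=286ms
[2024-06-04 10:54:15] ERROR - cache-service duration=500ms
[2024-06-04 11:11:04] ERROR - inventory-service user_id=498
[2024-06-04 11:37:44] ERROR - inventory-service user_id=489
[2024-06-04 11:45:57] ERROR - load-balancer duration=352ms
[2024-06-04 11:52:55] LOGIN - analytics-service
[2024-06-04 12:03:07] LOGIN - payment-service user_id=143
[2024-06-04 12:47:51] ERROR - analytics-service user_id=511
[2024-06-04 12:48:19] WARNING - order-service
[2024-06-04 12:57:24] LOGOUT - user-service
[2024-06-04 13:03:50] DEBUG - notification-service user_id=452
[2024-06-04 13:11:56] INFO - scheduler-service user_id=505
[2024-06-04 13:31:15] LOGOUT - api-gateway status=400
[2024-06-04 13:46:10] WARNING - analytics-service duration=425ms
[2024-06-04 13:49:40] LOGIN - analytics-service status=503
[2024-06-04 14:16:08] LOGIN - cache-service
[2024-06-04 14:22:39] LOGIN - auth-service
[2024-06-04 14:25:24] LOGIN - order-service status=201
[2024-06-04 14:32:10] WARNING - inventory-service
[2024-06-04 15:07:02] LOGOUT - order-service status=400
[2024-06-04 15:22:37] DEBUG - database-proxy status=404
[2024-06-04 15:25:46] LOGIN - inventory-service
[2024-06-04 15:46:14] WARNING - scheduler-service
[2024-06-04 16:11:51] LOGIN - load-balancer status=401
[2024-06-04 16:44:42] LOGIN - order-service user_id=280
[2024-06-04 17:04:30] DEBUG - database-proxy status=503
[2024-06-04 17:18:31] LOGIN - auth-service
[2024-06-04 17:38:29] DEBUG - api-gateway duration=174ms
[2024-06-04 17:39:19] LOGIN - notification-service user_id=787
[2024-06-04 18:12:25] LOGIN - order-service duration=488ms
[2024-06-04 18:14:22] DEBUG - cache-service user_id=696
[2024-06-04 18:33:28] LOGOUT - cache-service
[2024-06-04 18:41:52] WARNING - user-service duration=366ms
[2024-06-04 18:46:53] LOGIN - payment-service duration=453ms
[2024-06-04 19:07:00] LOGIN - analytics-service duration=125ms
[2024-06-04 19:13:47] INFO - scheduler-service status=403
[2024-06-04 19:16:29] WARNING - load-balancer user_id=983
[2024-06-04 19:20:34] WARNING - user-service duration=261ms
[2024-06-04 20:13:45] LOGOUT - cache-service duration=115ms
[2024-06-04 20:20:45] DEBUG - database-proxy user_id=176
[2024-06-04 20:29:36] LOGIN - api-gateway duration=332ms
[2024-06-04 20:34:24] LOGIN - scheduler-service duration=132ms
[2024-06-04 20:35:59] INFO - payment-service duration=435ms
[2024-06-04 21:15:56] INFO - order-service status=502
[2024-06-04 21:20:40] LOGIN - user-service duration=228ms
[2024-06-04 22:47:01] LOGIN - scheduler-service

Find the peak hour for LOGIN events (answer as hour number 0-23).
10

To find the peak hour:

1. Group all LOGIN events by hour
2. Count events in each hour
3. Find hour with maximum count
4. Peak hour: 10 (with 5 events)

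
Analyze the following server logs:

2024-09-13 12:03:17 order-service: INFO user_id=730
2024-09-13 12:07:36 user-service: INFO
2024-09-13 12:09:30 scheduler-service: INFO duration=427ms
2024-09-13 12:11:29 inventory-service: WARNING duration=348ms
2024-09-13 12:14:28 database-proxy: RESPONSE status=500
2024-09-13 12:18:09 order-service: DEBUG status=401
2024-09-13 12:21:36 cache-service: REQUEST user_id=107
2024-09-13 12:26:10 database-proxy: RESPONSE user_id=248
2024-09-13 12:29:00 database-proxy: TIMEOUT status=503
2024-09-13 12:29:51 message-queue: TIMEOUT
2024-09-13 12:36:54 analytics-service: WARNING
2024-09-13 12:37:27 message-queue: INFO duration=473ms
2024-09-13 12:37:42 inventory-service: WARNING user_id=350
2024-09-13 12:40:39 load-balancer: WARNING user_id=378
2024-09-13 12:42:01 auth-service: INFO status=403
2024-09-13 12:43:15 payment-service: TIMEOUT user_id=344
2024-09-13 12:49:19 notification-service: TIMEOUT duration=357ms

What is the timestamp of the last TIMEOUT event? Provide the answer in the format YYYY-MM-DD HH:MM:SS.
2024-09-13 12:49:19

To find the last event:

1. Filter for all TIMEOUT events
2. Sort by timestamp
3. Select the last one
4. Timestamp: 2024-09-13 12:49:19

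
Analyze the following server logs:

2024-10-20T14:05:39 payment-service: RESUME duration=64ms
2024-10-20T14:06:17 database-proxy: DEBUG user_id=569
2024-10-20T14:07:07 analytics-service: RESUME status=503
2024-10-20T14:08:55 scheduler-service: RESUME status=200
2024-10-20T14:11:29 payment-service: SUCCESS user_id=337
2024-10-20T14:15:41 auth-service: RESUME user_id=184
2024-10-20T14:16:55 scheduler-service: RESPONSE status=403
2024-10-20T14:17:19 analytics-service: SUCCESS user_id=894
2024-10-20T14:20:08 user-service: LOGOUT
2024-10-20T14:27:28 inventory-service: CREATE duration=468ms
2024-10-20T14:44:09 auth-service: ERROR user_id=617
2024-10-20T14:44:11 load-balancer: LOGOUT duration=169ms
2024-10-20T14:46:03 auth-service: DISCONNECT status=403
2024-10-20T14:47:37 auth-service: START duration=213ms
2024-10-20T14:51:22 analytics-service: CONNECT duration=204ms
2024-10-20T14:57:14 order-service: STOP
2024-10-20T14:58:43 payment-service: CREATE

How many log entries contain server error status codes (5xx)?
1

To find matching entries:

1. Pattern to match: server error status codes (5xx)
2. Scan each log entry for the pattern
3. Count matches: 1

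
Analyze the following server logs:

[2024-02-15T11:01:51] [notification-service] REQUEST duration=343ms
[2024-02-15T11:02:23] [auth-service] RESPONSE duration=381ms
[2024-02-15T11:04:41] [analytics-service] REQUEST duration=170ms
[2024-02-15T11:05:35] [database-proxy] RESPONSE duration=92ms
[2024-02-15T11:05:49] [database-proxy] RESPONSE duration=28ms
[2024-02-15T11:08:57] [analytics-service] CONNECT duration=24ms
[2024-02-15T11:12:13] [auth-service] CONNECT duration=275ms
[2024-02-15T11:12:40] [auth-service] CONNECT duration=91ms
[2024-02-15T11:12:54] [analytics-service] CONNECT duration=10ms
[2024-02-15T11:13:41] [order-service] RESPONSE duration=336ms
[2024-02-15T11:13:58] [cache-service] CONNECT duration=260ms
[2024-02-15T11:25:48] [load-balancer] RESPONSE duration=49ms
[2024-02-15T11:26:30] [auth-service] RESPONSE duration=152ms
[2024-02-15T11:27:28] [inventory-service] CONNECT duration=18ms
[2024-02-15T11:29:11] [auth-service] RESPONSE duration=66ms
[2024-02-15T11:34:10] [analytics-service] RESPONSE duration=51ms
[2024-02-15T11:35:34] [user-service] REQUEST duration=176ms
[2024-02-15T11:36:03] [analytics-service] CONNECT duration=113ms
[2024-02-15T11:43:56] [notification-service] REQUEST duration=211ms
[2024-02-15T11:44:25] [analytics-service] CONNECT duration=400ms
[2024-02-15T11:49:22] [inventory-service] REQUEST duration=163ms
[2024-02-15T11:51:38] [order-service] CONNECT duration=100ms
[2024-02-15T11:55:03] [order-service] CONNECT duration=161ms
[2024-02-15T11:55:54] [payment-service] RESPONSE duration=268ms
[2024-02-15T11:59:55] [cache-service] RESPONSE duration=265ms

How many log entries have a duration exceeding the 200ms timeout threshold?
9

To count timeouts:

1. Threshold: 200ms
2. Extract duration from each log entry
3. Count entries where duration > 200
4. Timeout count: 9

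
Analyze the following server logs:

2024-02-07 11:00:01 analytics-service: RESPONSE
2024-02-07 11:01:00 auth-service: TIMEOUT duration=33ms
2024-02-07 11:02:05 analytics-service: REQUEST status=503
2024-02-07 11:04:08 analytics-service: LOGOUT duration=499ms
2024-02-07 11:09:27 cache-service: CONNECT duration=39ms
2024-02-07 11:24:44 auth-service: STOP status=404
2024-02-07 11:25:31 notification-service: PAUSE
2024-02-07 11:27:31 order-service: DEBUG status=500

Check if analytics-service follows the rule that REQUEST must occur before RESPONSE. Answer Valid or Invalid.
Invalid

To validate ordering:

1. Required order: REQUEST → RESPONSE
2. Rule: REQUEST must occur before RESPONSE
3. Check actual order of events for analytics-service
4. Result: Invalid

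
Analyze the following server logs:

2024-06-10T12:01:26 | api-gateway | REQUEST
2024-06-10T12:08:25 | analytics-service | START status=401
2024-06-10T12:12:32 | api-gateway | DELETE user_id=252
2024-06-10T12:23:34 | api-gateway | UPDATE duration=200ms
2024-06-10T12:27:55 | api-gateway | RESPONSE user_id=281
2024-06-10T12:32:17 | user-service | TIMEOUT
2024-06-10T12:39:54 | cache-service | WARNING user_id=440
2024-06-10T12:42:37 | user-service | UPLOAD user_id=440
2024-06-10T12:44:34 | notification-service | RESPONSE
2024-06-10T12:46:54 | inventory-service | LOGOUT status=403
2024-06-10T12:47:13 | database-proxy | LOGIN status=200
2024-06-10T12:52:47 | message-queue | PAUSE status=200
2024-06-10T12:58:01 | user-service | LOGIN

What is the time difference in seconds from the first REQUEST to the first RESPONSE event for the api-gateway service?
1589

To find the time between events:

1. Locate the first REQUEST event for api-gateway: 2024-06-10T12:01:26
2. Locate the first RESPONSE event for api-gateway: 2024-06-10T12:27:55
3. Calculate the difference: 2024-06-10T12:27:55 - 2024-06-10T12:01:26 = 1589 seconds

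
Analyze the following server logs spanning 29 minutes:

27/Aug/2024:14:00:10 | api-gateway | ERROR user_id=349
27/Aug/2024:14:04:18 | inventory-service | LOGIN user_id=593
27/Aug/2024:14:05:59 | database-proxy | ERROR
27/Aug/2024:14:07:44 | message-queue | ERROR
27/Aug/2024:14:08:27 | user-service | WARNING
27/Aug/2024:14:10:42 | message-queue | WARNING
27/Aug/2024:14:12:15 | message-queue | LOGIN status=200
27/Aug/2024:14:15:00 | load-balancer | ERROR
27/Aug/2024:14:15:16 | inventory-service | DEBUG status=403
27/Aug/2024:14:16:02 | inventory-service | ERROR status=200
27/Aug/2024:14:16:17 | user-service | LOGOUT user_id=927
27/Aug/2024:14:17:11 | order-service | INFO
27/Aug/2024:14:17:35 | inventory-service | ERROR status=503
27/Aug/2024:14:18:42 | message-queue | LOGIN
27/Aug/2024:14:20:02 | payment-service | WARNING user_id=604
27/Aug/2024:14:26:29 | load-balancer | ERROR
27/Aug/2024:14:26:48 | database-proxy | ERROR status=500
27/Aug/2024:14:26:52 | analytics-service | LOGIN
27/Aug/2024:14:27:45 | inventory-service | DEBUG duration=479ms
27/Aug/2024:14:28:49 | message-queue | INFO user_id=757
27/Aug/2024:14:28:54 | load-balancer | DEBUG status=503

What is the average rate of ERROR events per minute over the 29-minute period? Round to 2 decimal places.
0.28

To calculate the rate:

1. Count total ERROR events: 8
2. Total time period: 29 minutes
3. Rate = 8 / 29 = 0.28 events per minute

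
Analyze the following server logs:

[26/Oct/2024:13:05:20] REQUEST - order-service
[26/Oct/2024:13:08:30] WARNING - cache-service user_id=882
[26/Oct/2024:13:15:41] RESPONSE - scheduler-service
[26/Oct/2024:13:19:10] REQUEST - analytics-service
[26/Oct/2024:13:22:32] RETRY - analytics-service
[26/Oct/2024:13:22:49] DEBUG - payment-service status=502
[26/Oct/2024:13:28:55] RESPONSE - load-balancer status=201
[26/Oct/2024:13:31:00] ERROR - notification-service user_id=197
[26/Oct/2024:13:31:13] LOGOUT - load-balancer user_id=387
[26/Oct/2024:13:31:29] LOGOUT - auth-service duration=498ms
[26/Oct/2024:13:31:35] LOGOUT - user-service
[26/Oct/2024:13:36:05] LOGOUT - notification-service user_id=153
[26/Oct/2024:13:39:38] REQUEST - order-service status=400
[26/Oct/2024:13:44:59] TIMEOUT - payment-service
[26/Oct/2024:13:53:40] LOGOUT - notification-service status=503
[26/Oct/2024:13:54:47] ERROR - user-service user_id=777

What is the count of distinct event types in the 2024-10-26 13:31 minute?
2

To count unique event types:

1. Filter events in the minute starting at 2024-10-26 13:31
2. Extract event types from matching entries
3. Count unique types: 2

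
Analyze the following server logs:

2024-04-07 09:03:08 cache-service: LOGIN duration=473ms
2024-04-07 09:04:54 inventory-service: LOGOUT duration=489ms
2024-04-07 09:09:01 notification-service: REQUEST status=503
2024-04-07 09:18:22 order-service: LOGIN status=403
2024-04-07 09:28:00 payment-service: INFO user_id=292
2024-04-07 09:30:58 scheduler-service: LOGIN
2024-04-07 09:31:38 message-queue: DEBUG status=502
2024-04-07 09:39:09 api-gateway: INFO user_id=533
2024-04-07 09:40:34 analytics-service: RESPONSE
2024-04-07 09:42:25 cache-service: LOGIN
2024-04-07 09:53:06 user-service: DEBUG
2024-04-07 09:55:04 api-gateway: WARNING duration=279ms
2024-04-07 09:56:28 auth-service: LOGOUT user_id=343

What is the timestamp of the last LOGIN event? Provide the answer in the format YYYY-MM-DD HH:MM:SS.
2024-04-07 09:42:25

To find the last event:

1. Filter for all LOGIN events
2. Sort by timestamp
3. Select the last one
4. Timestamp: 2024-04-07 09:42:25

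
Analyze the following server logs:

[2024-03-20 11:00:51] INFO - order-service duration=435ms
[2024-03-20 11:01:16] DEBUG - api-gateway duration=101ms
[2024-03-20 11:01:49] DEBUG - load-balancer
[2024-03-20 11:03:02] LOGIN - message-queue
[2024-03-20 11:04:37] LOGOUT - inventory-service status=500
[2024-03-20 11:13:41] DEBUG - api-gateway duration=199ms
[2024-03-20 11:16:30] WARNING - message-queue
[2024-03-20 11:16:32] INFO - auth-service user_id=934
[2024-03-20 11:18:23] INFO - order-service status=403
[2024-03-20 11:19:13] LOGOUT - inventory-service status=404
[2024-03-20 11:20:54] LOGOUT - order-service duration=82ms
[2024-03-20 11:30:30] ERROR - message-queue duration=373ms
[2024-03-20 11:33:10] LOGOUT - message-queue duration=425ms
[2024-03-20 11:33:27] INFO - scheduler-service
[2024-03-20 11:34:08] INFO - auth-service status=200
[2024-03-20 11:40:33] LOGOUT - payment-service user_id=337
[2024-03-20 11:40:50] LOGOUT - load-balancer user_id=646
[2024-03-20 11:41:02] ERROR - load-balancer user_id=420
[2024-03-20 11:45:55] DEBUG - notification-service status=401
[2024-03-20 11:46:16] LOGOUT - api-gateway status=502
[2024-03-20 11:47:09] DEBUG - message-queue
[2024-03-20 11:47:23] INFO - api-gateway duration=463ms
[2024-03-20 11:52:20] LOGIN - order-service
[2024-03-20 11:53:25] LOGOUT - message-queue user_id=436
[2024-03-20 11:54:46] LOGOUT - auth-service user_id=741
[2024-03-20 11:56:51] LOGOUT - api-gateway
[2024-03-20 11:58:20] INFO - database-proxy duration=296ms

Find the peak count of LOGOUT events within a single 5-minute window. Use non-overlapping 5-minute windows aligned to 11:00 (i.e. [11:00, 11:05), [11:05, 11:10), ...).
2

To find the burst window:

1. Divide the log period into non-overlapping 5-minute windows starting at 11:00
2. Count LOGOUT events in each window
3. Find the window with maximum count
4. Maximum events in a window: 2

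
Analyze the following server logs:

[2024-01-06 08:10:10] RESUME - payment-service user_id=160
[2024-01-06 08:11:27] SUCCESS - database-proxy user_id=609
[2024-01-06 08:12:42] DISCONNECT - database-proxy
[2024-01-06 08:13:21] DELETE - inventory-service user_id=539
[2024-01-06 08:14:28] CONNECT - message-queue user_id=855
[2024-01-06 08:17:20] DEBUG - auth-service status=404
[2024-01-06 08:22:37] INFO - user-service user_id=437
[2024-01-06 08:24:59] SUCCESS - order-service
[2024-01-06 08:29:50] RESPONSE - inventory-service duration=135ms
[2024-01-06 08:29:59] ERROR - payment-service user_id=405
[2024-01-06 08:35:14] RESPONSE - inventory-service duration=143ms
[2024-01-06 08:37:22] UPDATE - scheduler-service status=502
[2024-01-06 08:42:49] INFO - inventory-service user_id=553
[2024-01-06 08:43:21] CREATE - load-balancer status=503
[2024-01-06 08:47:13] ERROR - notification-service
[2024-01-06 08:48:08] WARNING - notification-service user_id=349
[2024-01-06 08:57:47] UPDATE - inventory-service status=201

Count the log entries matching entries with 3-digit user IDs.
8

To find matching entries:

1. Pattern to match: entries with 3-digit user IDs
2. Scan each log entry for the pattern
3. Count matches: 8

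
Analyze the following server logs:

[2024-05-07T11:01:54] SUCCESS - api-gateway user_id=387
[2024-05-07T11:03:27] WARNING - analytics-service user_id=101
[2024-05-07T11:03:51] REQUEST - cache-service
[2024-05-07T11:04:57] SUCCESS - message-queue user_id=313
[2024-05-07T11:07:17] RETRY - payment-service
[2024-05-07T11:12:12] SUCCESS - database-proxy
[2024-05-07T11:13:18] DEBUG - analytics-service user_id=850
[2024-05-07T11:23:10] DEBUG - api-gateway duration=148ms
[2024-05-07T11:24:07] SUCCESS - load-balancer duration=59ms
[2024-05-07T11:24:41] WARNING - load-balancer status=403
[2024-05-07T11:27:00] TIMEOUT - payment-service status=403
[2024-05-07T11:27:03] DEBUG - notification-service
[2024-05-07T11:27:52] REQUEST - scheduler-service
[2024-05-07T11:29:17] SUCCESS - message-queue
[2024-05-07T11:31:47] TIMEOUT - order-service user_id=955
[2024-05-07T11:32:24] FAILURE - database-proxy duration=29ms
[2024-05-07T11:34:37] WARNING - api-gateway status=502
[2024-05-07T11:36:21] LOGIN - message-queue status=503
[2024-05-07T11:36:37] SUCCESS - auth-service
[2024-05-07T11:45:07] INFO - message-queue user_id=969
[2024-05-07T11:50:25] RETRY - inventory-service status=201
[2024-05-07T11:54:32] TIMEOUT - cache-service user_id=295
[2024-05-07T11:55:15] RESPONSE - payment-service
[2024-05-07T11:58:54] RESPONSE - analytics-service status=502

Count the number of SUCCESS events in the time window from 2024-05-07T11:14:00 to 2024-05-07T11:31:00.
2

To count events in the time window:

1. Window boundaries: 2024-05-07T11:14:00 to 2024-05-07T11:31:00
2. Filter for SUCCESS events within this window
3. Count matching events: 2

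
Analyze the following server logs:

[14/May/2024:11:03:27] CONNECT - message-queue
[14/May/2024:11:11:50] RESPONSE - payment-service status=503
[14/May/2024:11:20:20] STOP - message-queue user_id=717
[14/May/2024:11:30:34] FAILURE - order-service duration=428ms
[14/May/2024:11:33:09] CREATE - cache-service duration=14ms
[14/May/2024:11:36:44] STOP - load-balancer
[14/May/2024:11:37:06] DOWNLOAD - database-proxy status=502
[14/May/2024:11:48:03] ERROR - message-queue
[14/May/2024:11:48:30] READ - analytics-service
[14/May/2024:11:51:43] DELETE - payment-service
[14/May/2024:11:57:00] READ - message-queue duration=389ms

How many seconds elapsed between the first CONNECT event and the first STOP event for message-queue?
1013

To find the time between events:

1. Locate the first CONNECT event for message-queue: 14/May/2024:11:03:27
2. Locate the first STOP event for message-queue: 14/May/2024:11:20:20
3. Calculate the difference: 14/May/2024:11:20:20 - 14/May/2024:11:03:27 = 1013 seconds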